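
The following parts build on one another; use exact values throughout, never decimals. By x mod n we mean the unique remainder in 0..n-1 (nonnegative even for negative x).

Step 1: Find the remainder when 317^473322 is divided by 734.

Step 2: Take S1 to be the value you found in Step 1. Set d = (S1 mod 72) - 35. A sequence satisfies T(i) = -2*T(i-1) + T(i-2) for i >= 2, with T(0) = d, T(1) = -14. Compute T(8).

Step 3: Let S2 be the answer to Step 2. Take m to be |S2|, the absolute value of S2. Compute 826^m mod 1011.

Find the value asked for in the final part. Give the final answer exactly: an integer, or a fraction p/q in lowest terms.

610

Step 1: squarings mod 734: 317^1=317, 317^2=665, 317^4=357, 317^8=467, 317^16=91, 317^32=207, 317^64=277, 317^128=393, 317^256=309, 317^512=61, 317^1024=51, 317^2048=399, 317^4096=657, 317^8192=57, 317^16384=313, 317^32768=347, 317^65536=33, 317^131072=355, 317^262144=511; 317^473322 = 317^2 * 317^8 * 317^32 * 317^64 * 317^128 * 317^2048 * 317^4096 * 317^8192 * 317^65536 * 317^131072 * 317^262144 = 59 (mod 734); answer 59
Step 2: S1 = 59; d = 24; T(2) = -2*(-14) + 1*(24) = 52; iterating: T(2)=52, T(3)=-118, T(4)=288, T(5)=-694, T(6)=1676, T(7)=-4046, T(8)=9768; answer 9768
Step 3: S2 = 9768; m = 9768; squarings mod 1011: 826^1=826, 826^2=862, 826^4=970, 826^8=670, 826^16=16, 826^32=256, 826^64=832, 826^128=700, 826^256=676, 826^512=4, 826^1024=16, 826^2048=256, 826^4096=832, 826^8192=700; 826^9768 = 826^8 * 826^32 * 826^512 * 826^1024 * 826^8192 = 610 (mod 1011); answer 610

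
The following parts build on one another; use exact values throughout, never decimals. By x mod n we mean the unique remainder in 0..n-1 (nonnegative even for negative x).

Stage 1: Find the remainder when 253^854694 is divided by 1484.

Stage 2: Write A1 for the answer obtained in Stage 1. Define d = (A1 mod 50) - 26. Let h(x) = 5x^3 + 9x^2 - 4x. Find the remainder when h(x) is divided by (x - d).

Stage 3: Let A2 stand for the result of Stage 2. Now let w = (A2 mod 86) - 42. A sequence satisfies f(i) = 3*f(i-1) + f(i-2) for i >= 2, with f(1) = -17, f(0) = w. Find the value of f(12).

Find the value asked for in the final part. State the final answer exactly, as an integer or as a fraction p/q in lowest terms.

-3133406

Stage 1: squarings mod 1484: 253^1=253, 253^2=197, 253^4=225, 253^8=169, 253^16=365, 253^32=1149, 253^64=925, 253^128=841, 253^256=897, 253^512=281, 253^1024=309, 253^2048=505, 253^4096=1261, 253^8192=757, 253^16384=225, 253^32768=169, 253^65536=365, 253^131072=1149, 253^262144=925, 253^524288=841; 253^854694 = 253^2 * 253^4 * 253^32 * 253^128 * 253^512 * 253^2048 * 253^65536 * 253^262144 * 253^524288 = 57 (mod 1484); answer 57
Stage 2: A1 = 57; d = -19; remainder = value at the root: 5*(-19)^3 + 9*(-19)^2 - 4*(-19)^1 = (-34295) + (3249) + (76) = -30970; answer -30970
Stage 3: A2 = -30970; w = 34; f(2) = 3*(-17) + 1*(34) = -17; iterating: f(2)=-17, f(3)=-68, f(4)=-221, f(5)=-731, f(6)=-2414, f(7)=-7973, f(8)=-26333, f(9)=-86972, f(10)=-287249, f(11)=-948719, f(12)=-3133406; answer -3133406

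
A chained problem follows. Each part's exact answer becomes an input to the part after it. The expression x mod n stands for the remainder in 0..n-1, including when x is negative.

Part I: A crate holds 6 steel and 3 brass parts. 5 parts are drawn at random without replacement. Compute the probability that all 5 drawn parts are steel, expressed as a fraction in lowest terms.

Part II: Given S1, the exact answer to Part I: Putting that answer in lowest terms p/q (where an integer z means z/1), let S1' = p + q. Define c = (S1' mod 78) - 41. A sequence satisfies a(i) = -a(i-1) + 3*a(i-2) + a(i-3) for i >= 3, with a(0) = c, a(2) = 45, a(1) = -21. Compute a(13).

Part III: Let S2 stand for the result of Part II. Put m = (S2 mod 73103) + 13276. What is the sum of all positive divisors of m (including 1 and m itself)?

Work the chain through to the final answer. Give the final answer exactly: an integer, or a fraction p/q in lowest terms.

Part I: total draws C(9,5) = 126; favorable C(6,5) = 6; P = 1/21; answer 1/21
Part II: S1 = 1/21; threaded value p + q = 22; c = -19; a(3) = -1*(45) + 3*(-21) + 1*(-19) = -127; iterating: a(3)=-127, a(4)=241, a(5)=-577, a(6)=1173, a(7)=-2663, a(8)=5605, a(9)=-12421, a(10)=26573, a(11)=-58231, a(12)=125529, a(13)=-273649; answer -273649
Part III: S2 = -273649; m = 32039; 32039 = 7 * 23 * 199; sigma = (1 + 7) * (1 + 23) * (1 + 199) = 8 * 24 * 200 = 38400; answer 38400

38400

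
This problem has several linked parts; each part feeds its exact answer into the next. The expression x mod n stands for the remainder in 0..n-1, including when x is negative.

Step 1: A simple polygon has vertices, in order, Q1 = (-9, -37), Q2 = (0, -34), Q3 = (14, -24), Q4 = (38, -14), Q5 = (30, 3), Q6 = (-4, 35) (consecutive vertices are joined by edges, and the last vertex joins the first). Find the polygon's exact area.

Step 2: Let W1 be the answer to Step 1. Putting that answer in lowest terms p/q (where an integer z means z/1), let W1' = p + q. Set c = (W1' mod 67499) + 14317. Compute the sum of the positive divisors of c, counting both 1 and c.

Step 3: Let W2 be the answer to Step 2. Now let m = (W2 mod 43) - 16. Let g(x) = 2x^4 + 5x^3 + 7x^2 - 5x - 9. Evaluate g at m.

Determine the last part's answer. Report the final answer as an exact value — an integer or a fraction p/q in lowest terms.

Step 1: cross terms: (-9*-34 - 0*-37)=306, (0*-24 - 14*-34)=476, (14*-14 - 38*-24)=716, (38*3 - 30*-14)=534, (30*35 - -4*3)=1062, (-4*-37 - -9*35)=463; twice the area = |3557| = 3557; area = 3557/2; answer 3557/2
Step 2: W1 = 3557/2; threaded value p + q = 3559; c = 17876; 17876 = 2^2 * 41 * 109; sigma = (1 + 2 + 4) * (1 + 41) * (1 + 109) = 7 * 42 * 110 = 32340; answer 32340
Step 3: W2 = 32340; m = -12; 2*(-12)^4 + 5*(-12)^3 + 7*(-12)^2 - 5*(-12)^1 - 9 = (41472) + (-8640) + (1008) + (60) + (-9) = 33891; answer 33891

33891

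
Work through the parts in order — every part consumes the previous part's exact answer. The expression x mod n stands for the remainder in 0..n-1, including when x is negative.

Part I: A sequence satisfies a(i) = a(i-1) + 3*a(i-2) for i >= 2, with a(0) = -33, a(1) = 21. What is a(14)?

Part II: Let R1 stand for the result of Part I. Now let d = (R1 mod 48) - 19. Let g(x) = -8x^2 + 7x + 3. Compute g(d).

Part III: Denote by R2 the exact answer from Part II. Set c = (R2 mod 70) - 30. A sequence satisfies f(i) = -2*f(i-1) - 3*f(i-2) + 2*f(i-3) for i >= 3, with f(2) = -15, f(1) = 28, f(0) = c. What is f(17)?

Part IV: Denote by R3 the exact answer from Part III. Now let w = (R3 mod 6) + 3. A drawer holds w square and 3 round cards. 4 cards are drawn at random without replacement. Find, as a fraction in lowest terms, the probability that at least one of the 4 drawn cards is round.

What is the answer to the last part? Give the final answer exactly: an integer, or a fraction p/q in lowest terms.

Part I: a(2) = 1*(21) + 3*(-33) = -78; iterating: a(2)=-78, a(3)=-15, a(4)=-249, a(5)=-294, a(6)=-1041, a(7)=-1923, a(8)=-5046, a(9)=-10815, a(10)=-25953, a(11)=-58398, a(12)=-136257, a(13)=-311451, a(14)=-720222; answer -720222
Part II: R1 = -720222; d = -1; -8*(-1)^2 + 7*(-1)^1 + 3 = (-8) + (-7) + (3) = -12; answer -12
Part III: R2 = -12; c = 28; f(3) = -2*(-15) - 3*(28) + 2*(28) = 2; iterating: f(3)=2, f(4)=97, f(5)=-230, f(6)=173, f(7)=538, f(8)=-2055, f(9)=2842, f(10)=1557, f(11)=-15750, f(12)=32513, f(13)=-14662, f(14)=-99715, f(15)=308442, f(16)=-347063, f(17)=-430630; answer -430630
Part IV: R3 = -430630; w = 5; total draws C(8,4) = 70; complement C(5,4) = 5; favorable 70 - 5 = 65; P = 13/14; answer 13/14

13/14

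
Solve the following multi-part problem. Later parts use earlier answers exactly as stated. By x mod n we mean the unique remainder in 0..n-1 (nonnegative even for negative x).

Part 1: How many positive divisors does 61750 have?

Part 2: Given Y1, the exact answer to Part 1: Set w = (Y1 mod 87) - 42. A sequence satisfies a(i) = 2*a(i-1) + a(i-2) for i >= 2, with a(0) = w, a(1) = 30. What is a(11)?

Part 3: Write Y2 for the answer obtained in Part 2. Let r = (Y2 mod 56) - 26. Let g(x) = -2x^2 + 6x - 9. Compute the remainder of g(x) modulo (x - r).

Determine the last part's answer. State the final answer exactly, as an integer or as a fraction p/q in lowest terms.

Part 1: 61750 = 2 * 5^3 * 13 * 19; number of divisors = (1+1) * (3+1) * (1+1) * (1+1) = 32; answer 32
Part 2: Y1 = 32; w = -10; a(2) = 2*(30) + 1*(-10) = 50; iterating: a(2)=50, a(3)=130, a(4)=310, a(5)=750, a(6)=1810, a(7)=4370, a(8)=10550, a(9)=25470, a(10)=61490, a(11)=148450; answer 148450
Part 3: Y2 = 148450; r = 24; remainder = value at the root: -2*(24)^2 + 6*(24)^1 - 9 = (-1152) + (144) + (-9) = -1017; answer -1017

-1017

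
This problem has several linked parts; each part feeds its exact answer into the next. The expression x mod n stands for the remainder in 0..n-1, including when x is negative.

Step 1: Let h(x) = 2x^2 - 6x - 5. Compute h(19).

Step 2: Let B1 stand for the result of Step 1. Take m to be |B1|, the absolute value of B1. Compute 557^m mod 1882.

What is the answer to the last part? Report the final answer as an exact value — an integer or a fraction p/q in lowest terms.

Step 1: 2*(19)^2 - 6*(19)^1 - 5 = (722) + (-114) + (-5) = 603; answer 603
Step 2: B1 = 603; m = 603; squarings mod 1882: 557^1=557, 557^2=1601, 557^4=1799, 557^8=1243, 557^16=1809, 557^32=1565, 557^64=743, 557^128=623, 557^256=437, 557^512=887; 557^603 = 557^1 * 557^2 * 557^8 * 557^16 * 557^64 * 557^512 = 215 (mod 1882); answer 215

215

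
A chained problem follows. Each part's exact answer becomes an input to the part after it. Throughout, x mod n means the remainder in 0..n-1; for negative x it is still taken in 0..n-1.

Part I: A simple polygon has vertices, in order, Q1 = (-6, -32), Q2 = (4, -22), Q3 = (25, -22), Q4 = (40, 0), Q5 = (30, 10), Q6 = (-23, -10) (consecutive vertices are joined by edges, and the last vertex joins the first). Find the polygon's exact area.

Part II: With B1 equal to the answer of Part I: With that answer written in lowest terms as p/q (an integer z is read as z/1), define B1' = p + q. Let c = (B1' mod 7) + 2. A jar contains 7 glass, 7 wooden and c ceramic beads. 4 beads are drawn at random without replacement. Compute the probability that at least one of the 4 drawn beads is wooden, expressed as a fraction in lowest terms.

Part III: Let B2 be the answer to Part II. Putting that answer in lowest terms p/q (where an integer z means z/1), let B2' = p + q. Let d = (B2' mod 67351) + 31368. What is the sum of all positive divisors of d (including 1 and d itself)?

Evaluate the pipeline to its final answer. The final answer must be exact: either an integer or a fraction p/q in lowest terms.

38304

Part I: cross terms: (-6*-22 - 4*-32)=260, (4*-22 - 25*-22)=462, (25*0 - 40*-22)=880, (40*10 - 30*0)=400, (30*-10 - -23*10)=-70, (-23*-32 - -6*-10)=676; twice the area = |2608| = 2608; area = 1304; answer 1304
Part II: B1 = 1304; threaded value p + q = 1305; c = 5; total draws C(19,4) = 3876; complement C(12,4) = 495; favorable 3876 - 495 = 3381; P = 1127/1292; answer 1127/1292
Part III: B2 = 1127/1292; threaded value p + q = 2419; d = 33787; 33787 = 13 * 23 * 113; sigma = (1 + 13) * (1 + 23) * (1 + 113) = 14 * 24 * 114 = 38304; answer 38304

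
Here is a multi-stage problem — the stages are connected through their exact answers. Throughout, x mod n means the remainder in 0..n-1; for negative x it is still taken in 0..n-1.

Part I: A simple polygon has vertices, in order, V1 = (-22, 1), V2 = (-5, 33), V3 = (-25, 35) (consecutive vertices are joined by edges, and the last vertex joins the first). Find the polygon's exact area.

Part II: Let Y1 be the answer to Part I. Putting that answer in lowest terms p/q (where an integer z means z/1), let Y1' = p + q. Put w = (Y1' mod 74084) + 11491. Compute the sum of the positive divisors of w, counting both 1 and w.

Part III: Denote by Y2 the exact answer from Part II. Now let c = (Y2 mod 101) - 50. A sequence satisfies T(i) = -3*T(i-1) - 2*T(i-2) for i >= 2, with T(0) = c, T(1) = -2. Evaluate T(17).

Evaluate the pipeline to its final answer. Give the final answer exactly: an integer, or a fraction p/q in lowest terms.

Part I: cross terms: (-22*33 - -5*1)=-721, (-5*35 - -25*33)=650, (-25*1 - -22*35)=745; twice the area = |674| = 674; area = 337; answer 337
Part II: Y1 = 337; threaded value p + q = 338; w = 11829; 11829 = 3 * 3943; sigma = (1 + 3) * (1 + 3943) = 4 * 3944 = 15776; answer 15776
Part III: Y2 = 15776; c = -30; T(2) = -3*(-2) - 2*(-30) = 66; iterating: T(2)=66, T(3)=-194, T(4)=450, T(5)=-962, T(6)=1986, T(7)=-4034, T(8)=8130, T(9)=-16322, T(10)=32706, T(11)=-65474, T(12)=131010, T(13)=-262082, T(14)=524226, T(15)=-1048514, T(16)=2097090, T(17)=-4194242; answer -4194242

-4194242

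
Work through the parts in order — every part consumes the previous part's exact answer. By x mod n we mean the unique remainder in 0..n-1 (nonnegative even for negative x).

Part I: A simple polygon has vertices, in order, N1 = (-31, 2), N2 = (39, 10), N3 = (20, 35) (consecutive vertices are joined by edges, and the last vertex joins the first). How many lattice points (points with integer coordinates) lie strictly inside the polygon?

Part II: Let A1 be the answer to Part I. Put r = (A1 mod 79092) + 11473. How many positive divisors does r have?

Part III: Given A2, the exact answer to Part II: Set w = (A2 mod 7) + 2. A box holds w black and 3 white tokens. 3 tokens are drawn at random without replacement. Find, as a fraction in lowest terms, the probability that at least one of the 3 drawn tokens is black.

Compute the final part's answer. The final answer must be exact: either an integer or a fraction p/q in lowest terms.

Part I: cross terms: (-31*10 - 39*2)=-388, (39*35 - 20*10)=1165, (20*2 - -31*35)=1125; twice the area = |1902| = 1902; area = 951; boundary points = 2 + 1 + 3 = 6; strictly interior points = area - boundary/2 + 1 = 949; answer 949
Part II: A1 = 949; r = 12422; 12422 = 2 * 6211; number of divisors = (1+1) * (1+1) = 4; answer 4
Part III: A2 = 4; w = 6; total draws C(9,3) = 84; complement C(3,3) = 1; favorable 84 - 1 = 83; P = 83/84; answer 83/84

83/84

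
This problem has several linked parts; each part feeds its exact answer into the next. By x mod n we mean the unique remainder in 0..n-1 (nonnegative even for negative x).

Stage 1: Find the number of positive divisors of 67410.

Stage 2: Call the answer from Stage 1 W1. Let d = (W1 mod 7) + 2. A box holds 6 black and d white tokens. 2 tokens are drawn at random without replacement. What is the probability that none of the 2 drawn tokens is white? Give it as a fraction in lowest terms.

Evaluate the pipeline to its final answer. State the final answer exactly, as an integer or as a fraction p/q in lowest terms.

15/91

Stage 1: 67410 = 2 * 3^2 * 5 * 7 * 107; number of divisors = (1+1) * (2+1) * (1+1) * (1+1) * (1+1) = 48; answer 48
Stage 2: W1 = 48; d = 8; total draws C(14,2) = 91; favorable C(6,2) = 15; P = 15/91; answer 15/91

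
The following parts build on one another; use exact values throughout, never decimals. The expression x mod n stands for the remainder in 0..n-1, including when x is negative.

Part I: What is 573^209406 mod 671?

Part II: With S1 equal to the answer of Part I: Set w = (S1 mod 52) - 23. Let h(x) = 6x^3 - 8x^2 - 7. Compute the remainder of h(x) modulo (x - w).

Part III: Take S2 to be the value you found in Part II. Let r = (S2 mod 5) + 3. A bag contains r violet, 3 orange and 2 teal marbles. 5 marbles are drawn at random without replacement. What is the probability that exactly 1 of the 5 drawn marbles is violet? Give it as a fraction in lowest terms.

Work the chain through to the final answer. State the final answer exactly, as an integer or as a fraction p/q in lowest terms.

Part I: squarings mod 671: 573^1=573, 573^2=210, 573^4=485, 573^8=375, 573^16=386, 573^32=34, 573^64=485, 573^128=375, 573^256=386, 573^512=34, 573^1024=485, 573^2048=375, 573^4096=386, 573^8192=34, 573^16384=485, 573^32768=375, 573^65536=386, 573^131072=34; 573^209406 = 573^2 * 573^4 * 573^8 * 573^16 * 573^32 * 573^64 * 573^128 * 573^256 * 573^4096 * 573^8192 * 573^65536 * 573^131072 = 529 (mod 671); answer 529
Part II: S1 = 529; w = -14; remainder = value at the root: 6*(-14)^3 - 8*(-14)^2 - 7 = (-16464) + (-1568) + (-7) = -18039; answer -18039
Part III: S2 = -18039; r = 4; total draws C(9,5) = 126; favorable C(4,1)*C(5,4) = 20; P = 10/63; answer 10/63

10/63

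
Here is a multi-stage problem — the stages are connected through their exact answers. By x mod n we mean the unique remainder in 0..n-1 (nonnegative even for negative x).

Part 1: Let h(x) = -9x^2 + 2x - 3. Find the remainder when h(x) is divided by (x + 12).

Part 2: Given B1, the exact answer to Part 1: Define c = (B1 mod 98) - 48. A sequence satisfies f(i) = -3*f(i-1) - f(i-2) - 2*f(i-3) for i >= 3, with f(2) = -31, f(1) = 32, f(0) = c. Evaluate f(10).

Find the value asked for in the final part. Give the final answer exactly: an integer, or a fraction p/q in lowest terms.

Part 1: remainder = value at the root: -9*(-12)^2 + 2*(-12)^1 - 3 = (-1296) + (-24) + (-3) = -1323; answer -1323
Part 2: B1 = -1323; c = 1; f(3) = -3*(-31) - 1*(32) - 2*(1) = 59; iterating: f(3)=59, f(4)=-210, f(5)=633, f(6)=-1807, f(7)=5208, f(8)=-15083, f(9)=43655, f(10)=-126298; answer -126298

-126298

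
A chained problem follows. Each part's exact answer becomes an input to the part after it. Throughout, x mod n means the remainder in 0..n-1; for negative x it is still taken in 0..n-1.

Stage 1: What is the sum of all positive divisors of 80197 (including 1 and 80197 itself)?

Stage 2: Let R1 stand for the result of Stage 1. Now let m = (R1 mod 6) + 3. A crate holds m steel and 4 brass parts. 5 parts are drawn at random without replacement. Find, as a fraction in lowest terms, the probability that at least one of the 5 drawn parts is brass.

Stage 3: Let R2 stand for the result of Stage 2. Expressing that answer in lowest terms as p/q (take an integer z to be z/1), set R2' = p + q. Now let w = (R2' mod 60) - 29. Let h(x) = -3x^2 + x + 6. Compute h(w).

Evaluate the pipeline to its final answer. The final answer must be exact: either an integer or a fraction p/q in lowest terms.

-984

Stage 1: 80197 = 13 * 31 * 199; sigma = (1 + 13) * (1 + 31) * (1 + 199) = 14 * 32 * 200 = 89600; answer 89600
Stage 2: R1 = 89600; m = 5; total draws C(9,5) = 126; complement C(5,5) = 1; favorable 126 - 1 = 125; P = 125/126; answer 125/126
Stage 3: R2 = 125/126; threaded value p + q = 251; w = -18; -3*(-18)^2 + 1*(-18)^1 + 6 = (-972) + (-18) + (6) = -984; answer -984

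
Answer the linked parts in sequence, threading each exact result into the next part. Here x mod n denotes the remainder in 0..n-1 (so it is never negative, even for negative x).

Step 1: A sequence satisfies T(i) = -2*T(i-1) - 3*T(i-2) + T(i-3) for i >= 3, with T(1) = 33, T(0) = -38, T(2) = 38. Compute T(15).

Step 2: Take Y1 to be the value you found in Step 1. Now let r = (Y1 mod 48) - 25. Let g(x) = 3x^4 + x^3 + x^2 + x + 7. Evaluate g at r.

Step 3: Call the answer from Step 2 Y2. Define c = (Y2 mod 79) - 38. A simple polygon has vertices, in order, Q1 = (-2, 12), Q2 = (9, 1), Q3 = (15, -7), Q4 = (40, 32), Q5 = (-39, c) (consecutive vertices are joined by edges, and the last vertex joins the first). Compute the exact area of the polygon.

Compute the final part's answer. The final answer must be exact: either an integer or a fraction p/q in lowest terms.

844

Step 1: T(3) = -2*(38) - 3*(33) + 1*(-38) = -213; iterating: T(3)=-213, T(4)=345, T(5)=-13, T(6)=-1222, T(7)=2828, T(8)=-2003, T(9)=-5700, T(10)=20237, T(11)=-25377, T(12)=-15657, T(13)=127682, T(14)=-233770, T(15)=68837; answer 68837
Step 2: Y1 = 68837; r = -20; 3*(-20)^4 + 1*(-20)^3 + 1*(-20)^2 + 1*(-20)^1 + 7 = (480000) + (-8000) + (400) + (-20) + (7) = 472387; answer 472387
Step 3: Y2 = 472387; c = 8; cross terms: (-2*1 - 9*12)=-110, (9*-7 - 15*1)=-78, (15*32 - 40*-7)=760, (40*8 - -39*32)=1568, (-39*12 - -2*8)=-452; twice the area = |1688| = 1688; area = 844; answer 844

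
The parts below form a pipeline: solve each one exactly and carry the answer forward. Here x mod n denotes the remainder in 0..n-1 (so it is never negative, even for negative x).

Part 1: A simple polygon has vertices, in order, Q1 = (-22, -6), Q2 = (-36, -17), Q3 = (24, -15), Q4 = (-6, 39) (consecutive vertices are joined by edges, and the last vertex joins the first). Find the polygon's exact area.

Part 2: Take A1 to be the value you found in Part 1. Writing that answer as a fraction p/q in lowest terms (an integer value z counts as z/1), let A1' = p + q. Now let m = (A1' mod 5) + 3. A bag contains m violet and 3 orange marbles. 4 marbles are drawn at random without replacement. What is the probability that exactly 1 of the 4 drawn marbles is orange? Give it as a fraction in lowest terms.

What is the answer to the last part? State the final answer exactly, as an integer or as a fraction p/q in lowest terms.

1/2

Part 1: cross terms: (-22*-17 - -36*-6)=158, (-36*-15 - 24*-17)=948, (24*39 - -6*-15)=846, (-6*-6 - -22*39)=894; twice the area = |2846| = 2846; area = 1423; answer 1423
Part 2: A1 = 1423; threaded value p + q = 1424; m = 7; total draws C(10,4) = 210; favorable C(3,1)*C(7,3) = 105; P = 1/2; answer 1/2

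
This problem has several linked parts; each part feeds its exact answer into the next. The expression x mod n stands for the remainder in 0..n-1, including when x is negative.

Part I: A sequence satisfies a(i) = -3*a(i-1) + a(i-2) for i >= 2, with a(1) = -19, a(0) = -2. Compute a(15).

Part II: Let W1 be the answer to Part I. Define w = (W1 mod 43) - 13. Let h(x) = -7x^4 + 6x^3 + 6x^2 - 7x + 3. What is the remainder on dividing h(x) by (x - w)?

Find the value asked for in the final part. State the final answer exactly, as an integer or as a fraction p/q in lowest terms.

-109667

Part I: a(2) = -3*(-19) + 1*(-2) = 55; iterating: a(2)=55, a(3)=-184, a(4)=607, a(5)=-2005, a(6)=6622, a(7)=-21871, a(8)=72235, a(9)=-238576, a(10)=787963, a(11)=-2602465, a(12)=8595358, a(13)=-28388539, a(14)=93760975, a(15)=-309671464; answer -309671464
Part II: W1 = -309671464; w = -11; remainder = value at the root: -7*(-11)^4 + 6*(-11)^3 + 6*(-11)^2 - 7*(-11)^1 + 3 = (-102487) + (-7986) + (726) + (77) + (3) = -109667; answer -109667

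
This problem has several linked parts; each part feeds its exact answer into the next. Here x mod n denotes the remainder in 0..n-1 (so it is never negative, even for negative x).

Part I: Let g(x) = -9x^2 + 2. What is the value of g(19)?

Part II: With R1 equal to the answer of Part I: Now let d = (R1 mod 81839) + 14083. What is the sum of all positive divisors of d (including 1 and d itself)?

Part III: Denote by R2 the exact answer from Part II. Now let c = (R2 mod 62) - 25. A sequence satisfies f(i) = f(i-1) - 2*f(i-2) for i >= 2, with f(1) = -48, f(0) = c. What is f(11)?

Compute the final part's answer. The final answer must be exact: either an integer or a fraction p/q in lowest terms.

Part I: -9*(19)^2 + 2 = (-3249) + (2) = -3247; answer -3247
Part II: R1 = -3247; d = 92675; 92675 = 5^2 * 11 * 337; sigma = (1 + 5 + 25) * (1 + 11) * (1 + 337) = 31 * 12 * 338 = 125736; answer 125736
Part III: R2 = 125736; c = -25; f(2) = 1*(-48) - 2*(-25) = 2; iterating: f(2)=2, f(3)=98, f(4)=94, f(5)=-102, f(6)=-290, f(7)=-86, f(8)=494, f(9)=666, f(10)=-322, f(11)=-1654; answer -1654

-1654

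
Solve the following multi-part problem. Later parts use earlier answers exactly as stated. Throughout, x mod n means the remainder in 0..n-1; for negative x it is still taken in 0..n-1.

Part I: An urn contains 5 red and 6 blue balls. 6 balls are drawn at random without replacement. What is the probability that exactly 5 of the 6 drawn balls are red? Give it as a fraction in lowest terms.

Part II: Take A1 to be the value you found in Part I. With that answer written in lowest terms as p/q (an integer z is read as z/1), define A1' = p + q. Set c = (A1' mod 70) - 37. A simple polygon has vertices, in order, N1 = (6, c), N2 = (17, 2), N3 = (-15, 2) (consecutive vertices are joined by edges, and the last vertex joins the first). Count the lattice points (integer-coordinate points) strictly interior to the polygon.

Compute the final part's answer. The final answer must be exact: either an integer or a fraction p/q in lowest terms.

Part I: total draws C(11,6) = 462; favorable C(5,5)*C(6,1) = 6; P = 1/77; answer 1/77
Part II: A1 = 1/77; threaded value p + q = 78; c = -29; cross terms: (6*2 - 17*-29)=505, (17*2 - -15*2)=64, (-15*-29 - 6*2)=423; twice the area = |992| = 992; area = 496; boundary points = 1 + 32 + 1 = 34; strictly interior points = area - boundary/2 + 1 = 480; answer 480

480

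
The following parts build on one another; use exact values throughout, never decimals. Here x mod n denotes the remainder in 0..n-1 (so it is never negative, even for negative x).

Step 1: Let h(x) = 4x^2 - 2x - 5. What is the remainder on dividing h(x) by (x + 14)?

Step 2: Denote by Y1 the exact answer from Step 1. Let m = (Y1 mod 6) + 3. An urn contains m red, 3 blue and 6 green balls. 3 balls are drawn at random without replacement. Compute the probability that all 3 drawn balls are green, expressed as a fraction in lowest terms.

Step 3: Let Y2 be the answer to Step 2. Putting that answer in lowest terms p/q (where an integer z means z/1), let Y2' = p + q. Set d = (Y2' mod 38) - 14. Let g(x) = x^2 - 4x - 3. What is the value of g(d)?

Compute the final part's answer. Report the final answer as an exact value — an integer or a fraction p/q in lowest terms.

Step 1: remainder = value at the root: 4*(-14)^2 - 2*(-14)^1 - 5 = (784) + (28) + (-5) = 807; answer 807
Step 2: Y1 = 807; m = 6; total draws C(15,3) = 455; favorable C(6,3) = 20; P = 4/91; answer 4/91
Step 3: Y2 = 4/91; threaded value p + q = 95; d = 5; 1*(5)^2 - 4*(5)^1 - 3 = (25) + (-20) + (-3) = 2; answer 2

2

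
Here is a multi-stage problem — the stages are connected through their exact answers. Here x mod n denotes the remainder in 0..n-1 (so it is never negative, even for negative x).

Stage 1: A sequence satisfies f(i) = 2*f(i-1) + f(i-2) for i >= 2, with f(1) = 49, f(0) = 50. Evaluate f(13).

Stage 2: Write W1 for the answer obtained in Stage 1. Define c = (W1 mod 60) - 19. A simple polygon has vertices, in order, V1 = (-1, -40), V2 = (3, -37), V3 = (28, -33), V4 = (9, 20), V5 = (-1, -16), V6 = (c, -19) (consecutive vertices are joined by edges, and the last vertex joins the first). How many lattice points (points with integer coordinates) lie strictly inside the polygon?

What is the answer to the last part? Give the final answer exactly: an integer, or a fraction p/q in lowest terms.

Stage 1: f(2) = 2*(49) + 1*(50) = 148; iterating: f(2)=148, f(3)=345, f(4)=838, f(5)=2021, f(6)=4880, f(7)=11781, f(8)=28442, f(9)=68665, f(10)=165772, f(11)=400209, f(12)=966190, f(13)=2332589; answer 2332589
Stage 2: W1 = 2332589; c = 10; cross terms: (-1*-37 - 3*-40)=157, (3*-33 - 28*-37)=937, (28*20 - 9*-33)=857, (9*-16 - -1*20)=-124, (-1*-19 - 10*-16)=179, (10*-40 - -1*-19)=-419; twice the area = |1587| = 1587; area = 1587/2; boundary points = 1 + 1 + 1 + 2 + 1 + 1 = 7; strictly interior points = area - boundary/2 + 1 = 791; answer 791

791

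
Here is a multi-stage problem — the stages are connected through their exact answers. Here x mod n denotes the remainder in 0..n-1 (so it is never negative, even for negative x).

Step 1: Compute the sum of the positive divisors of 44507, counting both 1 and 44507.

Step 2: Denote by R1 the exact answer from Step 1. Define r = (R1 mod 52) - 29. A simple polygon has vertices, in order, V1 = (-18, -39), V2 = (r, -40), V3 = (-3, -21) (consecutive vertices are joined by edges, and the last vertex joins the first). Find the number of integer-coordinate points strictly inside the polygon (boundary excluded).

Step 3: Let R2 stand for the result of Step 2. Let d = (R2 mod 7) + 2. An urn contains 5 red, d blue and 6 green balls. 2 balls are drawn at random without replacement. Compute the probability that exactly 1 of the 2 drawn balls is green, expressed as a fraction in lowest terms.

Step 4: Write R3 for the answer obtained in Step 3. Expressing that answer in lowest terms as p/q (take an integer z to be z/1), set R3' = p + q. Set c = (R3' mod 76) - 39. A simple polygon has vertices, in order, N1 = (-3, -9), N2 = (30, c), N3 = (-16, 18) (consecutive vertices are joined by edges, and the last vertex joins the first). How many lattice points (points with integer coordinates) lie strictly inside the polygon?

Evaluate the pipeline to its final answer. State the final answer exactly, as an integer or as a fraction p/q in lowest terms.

Step 1: 44507 is prime, so its only divisors are 1 and 44507; sigma = 1 + 44507 = 44508; answer 44508
Step 2: R1 = 44508; r = 19; cross terms: (-18*-40 - 19*-39)=1461, (19*-21 - -3*-40)=-519, (-3*-39 - -18*-21)=-261; twice the area = |681| = 681; area = 681/2; boundary points = 1 + 1 + 3 = 5; strictly interior points = area - boundary/2 + 1 = 339; answer 339
Step 3: R2 = 339; d = 5; total draws C(16,2) = 120; favorable C(6,1)*C(10,1) = 60; P = 1/2; answer 1/2
Step 4: R3 = 1/2; threaded value p + q = 3; c = -36; cross terms: (-3*-36 - 30*-9)=378, (30*18 - -16*-36)=-36, (-16*-9 - -3*18)=198; twice the area = |540| = 540; area = 270; boundary points = 3 + 2 + 1 = 6; strictly interior points = area - boundary/2 + 1 = 268; answer 268

268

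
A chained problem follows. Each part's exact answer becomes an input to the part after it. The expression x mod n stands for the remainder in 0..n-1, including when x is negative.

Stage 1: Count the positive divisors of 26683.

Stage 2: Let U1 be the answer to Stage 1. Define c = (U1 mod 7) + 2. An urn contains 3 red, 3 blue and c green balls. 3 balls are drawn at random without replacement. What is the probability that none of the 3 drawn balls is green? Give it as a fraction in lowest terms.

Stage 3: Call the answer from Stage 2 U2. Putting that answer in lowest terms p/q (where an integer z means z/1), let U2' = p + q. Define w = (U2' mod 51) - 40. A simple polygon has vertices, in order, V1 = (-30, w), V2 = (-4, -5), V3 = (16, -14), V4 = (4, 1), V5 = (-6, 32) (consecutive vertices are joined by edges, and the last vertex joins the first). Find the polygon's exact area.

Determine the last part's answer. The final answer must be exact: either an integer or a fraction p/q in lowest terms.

Stage 1: 26683 is prime, so its only divisors are 1 and 26683; count = 2; answer 2
Stage 2: U1 = 2; c = 4; total draws C(10,3) = 120; favorable C(6,3) = 20; P = 1/6; answer 1/6
Stage 3: U2 = 1/6; threaded value p + q = 7; w = -33; cross terms: (-30*-5 - -4*-33)=18, (-4*-14 - 16*-5)=136, (16*1 - 4*-14)=72, (4*32 - -6*1)=134, (-6*-33 - -30*32)=1158; twice the area = |1518| = 1518; area = 759; answer 759

759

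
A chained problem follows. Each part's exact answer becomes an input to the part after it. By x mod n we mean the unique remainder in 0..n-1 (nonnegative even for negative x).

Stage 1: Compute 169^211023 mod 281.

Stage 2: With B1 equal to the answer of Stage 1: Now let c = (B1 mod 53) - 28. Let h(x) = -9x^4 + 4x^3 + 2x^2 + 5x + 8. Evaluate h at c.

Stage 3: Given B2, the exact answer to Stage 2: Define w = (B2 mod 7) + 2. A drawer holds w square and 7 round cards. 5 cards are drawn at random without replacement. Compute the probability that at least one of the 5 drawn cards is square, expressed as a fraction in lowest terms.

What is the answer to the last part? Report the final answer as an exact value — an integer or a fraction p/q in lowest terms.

Stage 1: squarings mod 281: 169^1=169, 169^2=180, 169^4=85, 169^8=200, 169^16=98, 169^32=50, 169^64=252, 169^128=279, 169^256=4, 169^512=16, 169^1024=256, 169^2048=63, 169^4096=35, 169^8192=101, 169^16384=85, 169^32768=200, 169^65536=98, 169^131072=50; 169^211023 = 169^1 * 169^2 * 169^4 * 169^8 * 169^64 * 169^2048 * 169^4096 * 169^8192 * 169^65536 * 169^131072 = 78 (mod 281); answer 78
Stage 2: B1 = 78; c = -3; -9*(-3)^4 + 4*(-3)^3 + 2*(-3)^2 + 5*(-3)^1 + 8 = (-729) + (-108) + (18) + (-15) + (8) = -826; answer -826
Stage 3: B2 = -826; w = 2; total draws C(9,5) = 126; complement C(7,5) = 21; favorable 126 - 21 = 105; P = 5/6; answer 5/6

5/6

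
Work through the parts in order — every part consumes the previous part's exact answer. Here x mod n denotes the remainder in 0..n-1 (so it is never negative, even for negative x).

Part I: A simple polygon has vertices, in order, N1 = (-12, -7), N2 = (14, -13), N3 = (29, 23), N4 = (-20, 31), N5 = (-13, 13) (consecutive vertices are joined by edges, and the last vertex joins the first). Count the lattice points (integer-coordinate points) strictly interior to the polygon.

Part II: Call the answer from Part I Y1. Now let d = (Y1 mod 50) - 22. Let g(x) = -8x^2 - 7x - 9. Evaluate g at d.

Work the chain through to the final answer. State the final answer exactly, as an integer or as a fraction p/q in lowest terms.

Part I: cross terms: (-12*-13 - 14*-7)=254, (14*23 - 29*-13)=699, (29*31 - -20*23)=1359, (-20*13 - -13*31)=143, (-13*-7 - -12*13)=247; twice the area = |2702| = 2702; area = 1351; boundary points = 2 + 3 + 1 + 1 + 1 = 8; strictly interior points = area - boundary/2 + 1 = 1348; answer 1348
Part II: Y1 = 1348; d = 26; -8*(26)^2 - 7*(26)^1 - 9 = (-5408) + (-182) + (-9) = -5599; answer -5599

-5599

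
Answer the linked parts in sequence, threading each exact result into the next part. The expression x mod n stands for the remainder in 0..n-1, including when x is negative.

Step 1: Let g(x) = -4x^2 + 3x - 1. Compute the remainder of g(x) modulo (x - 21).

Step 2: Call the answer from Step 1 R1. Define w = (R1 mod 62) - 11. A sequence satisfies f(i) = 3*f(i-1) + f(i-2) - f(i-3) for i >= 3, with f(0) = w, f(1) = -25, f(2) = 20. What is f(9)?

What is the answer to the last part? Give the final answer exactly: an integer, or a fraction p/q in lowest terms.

25603

Step 1: remainder = value at the root: -4*(21)^2 + 3*(21)^1 - 1 = (-1764) + (63) + (-1) = -1702; answer -1702
Step 2: R1 = -1702; w = 23; f(3) = 3*(20) + 1*(-25) - 1*(23) = 12; iterating: f(3)=12, f(4)=81, f(5)=235, f(6)=774, f(7)=2476, f(8)=7967, f(9)=25603; answer 25603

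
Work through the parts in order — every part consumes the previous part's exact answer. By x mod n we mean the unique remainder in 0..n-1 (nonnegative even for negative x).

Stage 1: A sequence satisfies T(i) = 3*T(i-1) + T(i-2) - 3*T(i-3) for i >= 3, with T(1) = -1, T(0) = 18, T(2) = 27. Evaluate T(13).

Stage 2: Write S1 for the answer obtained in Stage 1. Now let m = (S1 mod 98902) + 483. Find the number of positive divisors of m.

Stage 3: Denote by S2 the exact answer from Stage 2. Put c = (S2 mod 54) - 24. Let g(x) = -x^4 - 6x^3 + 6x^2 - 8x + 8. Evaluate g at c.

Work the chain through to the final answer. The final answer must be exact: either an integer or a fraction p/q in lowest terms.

-9400

Stage 1: T(3) = 3*(27) + 1*(-1) - 3*(18) = 26; iterating: T(3)=26, T(4)=108, T(5)=269, T(6)=837, T(7)=2456, T(8)=7398, T(9)=22139, T(10)=66447, T(11)=199286, T(12)=597888, T(13)=1793609; answer 1793609
Stage 2: S1 = 1793609; m = 13856; 13856 = 2^5 * 433; number of divisors = (5+1) * (1+1) = 12; answer 12
Stage 3: S2 = 12; c = -12; -1*(-12)^4 - 6*(-12)^3 + 6*(-12)^2 - 8*(-12)^1 + 8 = (-20736) + (10368) + (864) + (96) + (8) = -9400; answer -9400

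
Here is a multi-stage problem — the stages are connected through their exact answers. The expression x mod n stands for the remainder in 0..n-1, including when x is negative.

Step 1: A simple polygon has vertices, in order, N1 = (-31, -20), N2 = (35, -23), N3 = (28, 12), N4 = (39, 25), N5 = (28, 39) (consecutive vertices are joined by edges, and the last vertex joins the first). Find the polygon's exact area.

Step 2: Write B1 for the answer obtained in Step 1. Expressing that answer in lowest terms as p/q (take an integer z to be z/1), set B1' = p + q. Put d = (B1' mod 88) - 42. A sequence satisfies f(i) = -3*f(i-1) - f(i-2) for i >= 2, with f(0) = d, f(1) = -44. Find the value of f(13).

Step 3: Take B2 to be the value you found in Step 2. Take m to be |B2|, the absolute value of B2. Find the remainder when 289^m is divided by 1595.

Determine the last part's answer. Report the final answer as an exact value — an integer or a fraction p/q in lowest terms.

Step 1: cross terms: (-31*-23 - 35*-20)=1413, (35*12 - 28*-23)=1064, (28*25 - 39*12)=232, (39*39 - 28*25)=821, (28*-20 - -31*39)=649; twice the area = |4179| = 4179; area = 4179/2; answer 4179/2
Step 2: B1 = 4179/2; threaded value p + q = 4181; d = 3; f(2) = -3*(-44) - 1*(3) = 129; iterating: f(2)=129, f(3)=-343, f(4)=900, f(5)=-2357, f(6)=6171, f(7)=-16156, f(8)=42297, f(9)=-110735, f(10)=289908, f(11)=-758989, f(12)=1987059, f(13)=-5202188; answer -5202188
Step 3: B2 = -5202188; m = 5202188; squarings mod 1595: 289^1=289, 289^2=581, 289^4=1016, 289^8=291, 289^16=146, 289^32=581, 289^64=1016, 289^128=291, 289^256=146, 289^512=581, 289^1024=1016, 289^2048=291, 289^4096=146, 289^8192=581, 289^16384=1016, 289^32768=291, 289^65536=146, 289^131072=581, 289^262144=1016, 289^524288=291, 289^1048576=146, 289^2097152=581, 289^4194304=1016; 289^5202188 = 289^4 * 289^8 * 289^256 * 289^8192 * 289^16384 * 289^65536 * 289^131072 * 289^262144 * 289^524288 * 289^4194304 = 291 (mod 1595); answer 291

291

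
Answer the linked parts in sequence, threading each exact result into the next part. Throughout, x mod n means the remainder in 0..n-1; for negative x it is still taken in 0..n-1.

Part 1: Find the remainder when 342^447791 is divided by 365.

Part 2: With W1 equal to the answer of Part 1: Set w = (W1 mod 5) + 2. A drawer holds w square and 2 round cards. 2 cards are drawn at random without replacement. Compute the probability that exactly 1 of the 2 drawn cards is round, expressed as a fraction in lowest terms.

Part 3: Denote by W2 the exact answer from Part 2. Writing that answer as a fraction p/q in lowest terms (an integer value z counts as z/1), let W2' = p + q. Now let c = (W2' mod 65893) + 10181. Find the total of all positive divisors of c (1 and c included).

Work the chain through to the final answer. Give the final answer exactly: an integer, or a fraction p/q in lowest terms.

Part 1: squarings mod 365: 342^1=342, 342^2=164, 342^4=251, 342^8=221, 342^16=296, 342^32=16, 342^64=256, 342^128=201, 342^256=251, 342^512=221, 342^1024=296, 342^2048=16, 342^4096=256, 342^8192=201, 342^16384=251, 342^32768=221, 342^65536=296, 342^131072=16, 342^262144=256; 342^447791 = 342^1 * 342^2 * 342^4 * 342^8 * 342^32 * 342^256 * 342^1024 * 342^4096 * 342^16384 * 342^32768 * 342^131072 * 342^262144 = 298 (mod 365); answer 298
Part 2: W1 = 298; w = 5; total draws C(7,2) = 21; favorable C(2,1)*C(5,1) = 10; P = 10/21; answer 10/21
Part 3: W2 = 10/21; threaded value p + q = 31; c = 10212; 10212 = 2^2 * 3 * 23 * 37; sigma = (1 + 2 + 4) * (1 + 3) * (1 + 23) * (1 + 37) = 7 * 4 * 24 * 38 = 25536; answer 25536

25536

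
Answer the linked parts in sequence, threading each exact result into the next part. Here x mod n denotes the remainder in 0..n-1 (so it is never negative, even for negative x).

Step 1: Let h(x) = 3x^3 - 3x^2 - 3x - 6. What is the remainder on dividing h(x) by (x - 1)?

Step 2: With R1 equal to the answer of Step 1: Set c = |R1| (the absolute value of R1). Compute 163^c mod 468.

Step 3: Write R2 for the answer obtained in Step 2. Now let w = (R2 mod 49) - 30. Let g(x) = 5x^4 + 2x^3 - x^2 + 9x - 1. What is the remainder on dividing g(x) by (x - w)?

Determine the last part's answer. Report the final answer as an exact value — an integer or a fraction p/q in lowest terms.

407336

Step 1: remainder = value at the root: 3*(1)^3 - 3*(1)^2 - 3*(1)^1 - 6 = (3) + (-3) + (-3) + (-6) = -9; answer -9
Step 2: R1 = -9; c = 9; squarings mod 468: 163^1=163, 163^2=361, 163^4=217, 163^8=289; 163^9 = 163^1 * 163^8 = 307 (mod 468); answer 307
Step 3: R2 = 307; w = -17; remainder = value at the root: 5*(-17)^4 + 2*(-17)^3 - 1*(-17)^2 + 9*(-17)^1 - 1 = (417605) + (-9826) + (-289) + (-153) + (-1) = 407336; answer 407336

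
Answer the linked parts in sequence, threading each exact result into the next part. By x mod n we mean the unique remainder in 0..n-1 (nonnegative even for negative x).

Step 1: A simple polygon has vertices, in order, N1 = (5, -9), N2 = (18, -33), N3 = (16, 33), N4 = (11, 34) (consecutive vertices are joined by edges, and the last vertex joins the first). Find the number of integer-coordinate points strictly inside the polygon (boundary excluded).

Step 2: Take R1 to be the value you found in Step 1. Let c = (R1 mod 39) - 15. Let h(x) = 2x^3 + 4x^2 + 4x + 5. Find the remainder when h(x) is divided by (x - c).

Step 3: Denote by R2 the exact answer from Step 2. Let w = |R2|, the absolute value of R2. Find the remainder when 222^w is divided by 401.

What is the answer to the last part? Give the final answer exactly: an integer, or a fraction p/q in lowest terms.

381

Step 1: cross terms: (5*-33 - 18*-9)=-3, (18*33 - 16*-33)=1122, (16*34 - 11*33)=181, (11*-9 - 5*34)=-269; twice the area = |1031| = 1031; area = 1031/2; boundary points = 1 + 2 + 1 + 1 = 5; strictly interior points = area - boundary/2 + 1 = 514; answer 514
Step 2: R1 = 514; c = -8; remainder = value at the root: 2*(-8)^3 + 4*(-8)^2 + 4*(-8)^1 + 5 = (-1024) + (256) + (-32) + (5) = -795; answer -795
Step 3: R2 = -795; w = 795; squarings mod 401: 222^1=222, 222^2=362, 222^4=318, 222^8=72, 222^16=372, 222^32=39, 222^64=318, 222^128=72, 222^256=372, 222^512=39; 222^795 = 222^1 * 222^2 * 222^8 * 222^16 * 222^256 * 222^512 = 381 (mod 401); answer 381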